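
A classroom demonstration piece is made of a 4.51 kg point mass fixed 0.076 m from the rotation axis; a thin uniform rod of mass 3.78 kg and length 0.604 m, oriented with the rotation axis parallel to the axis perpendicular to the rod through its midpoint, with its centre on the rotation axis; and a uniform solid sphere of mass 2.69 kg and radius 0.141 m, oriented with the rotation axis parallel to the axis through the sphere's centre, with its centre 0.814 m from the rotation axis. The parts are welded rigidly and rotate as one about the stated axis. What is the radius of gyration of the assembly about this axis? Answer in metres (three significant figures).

Point mass: I_cm = 0; centre at d = 0.076 m, so I = I_cm + Md² gives I = 0 + (4.51)(0.076)² = 0.02605 kg m².
Thin rod: I_cm = (1/12)ML² = (1/12)(3.78)(0.604)² = 0.11492 kg m²; axis through the centre, so I = 0.11492 kg m².
Solid sphere: I_cm = (2/5)MR² = (2/5)(2.69)(0.141)² = 0.021392 kg m²; centre at d = 0.814 m, so I = I_cm + Md² gives I = 0.021392 + (2.69)(0.814)² = 1.8038 kg m².
Total I = 1.9447 kg m²; total mass M = 10.98 kg.
k = √(I/M) = √(1.9447/10.98) = 0.42085 m.

0.421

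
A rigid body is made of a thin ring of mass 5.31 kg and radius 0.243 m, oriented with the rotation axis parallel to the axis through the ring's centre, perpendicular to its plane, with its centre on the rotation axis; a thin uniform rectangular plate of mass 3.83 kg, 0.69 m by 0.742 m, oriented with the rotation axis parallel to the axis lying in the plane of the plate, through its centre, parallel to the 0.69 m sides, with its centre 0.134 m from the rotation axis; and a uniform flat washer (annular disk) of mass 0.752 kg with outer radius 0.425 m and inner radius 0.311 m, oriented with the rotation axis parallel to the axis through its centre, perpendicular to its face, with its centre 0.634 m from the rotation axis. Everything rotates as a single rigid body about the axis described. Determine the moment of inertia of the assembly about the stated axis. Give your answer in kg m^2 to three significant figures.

Thin ring: I_cm = MR² = (5.31)(0.243)² = 0.31355 kg m^2; axis through the centre, so I = 0.31355 kg m^2.
Rectangular plate: I_cm = (1/12)Mb² = (1/12)(3.83)(0.742)² = 0.17572 kg m^2; centre at d = 0.134 m, so I = I_cm + Md² gives I = 0.17572 + (3.83)(0.134)² = 0.24449 kg m^2.
Annular disk: I_cm = (1/2)M(R²+r²) = (1/2)(0.752)[(0.425)² + (0.311)²] = 0.10428 kg m^2; centre at d = 0.634 m, so I = I_cm + Md² gives I = 0.10428 + (0.752)(0.634)² = 0.40655 kg m^2.
Total I = 0.31355 + 0.24449 + 0.40655 = 0.9646 kg m^2.

0.965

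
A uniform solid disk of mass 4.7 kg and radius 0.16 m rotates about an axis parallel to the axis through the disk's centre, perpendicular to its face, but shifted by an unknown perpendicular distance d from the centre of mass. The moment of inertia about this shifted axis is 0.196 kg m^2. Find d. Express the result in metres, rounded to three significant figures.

0.170

About the centre-of-mass axis, I_cm = (1/2)MR² = (1/2)(4.7)(0.16)² = 0.06016 kg m^2.
Parallel axis theorem: I = I_cm + Md², so Md² = 0.196 − 0.06016 = 0.13584 kg m^2.
d = √(0.13584 / 4.7) = 0.17001 m.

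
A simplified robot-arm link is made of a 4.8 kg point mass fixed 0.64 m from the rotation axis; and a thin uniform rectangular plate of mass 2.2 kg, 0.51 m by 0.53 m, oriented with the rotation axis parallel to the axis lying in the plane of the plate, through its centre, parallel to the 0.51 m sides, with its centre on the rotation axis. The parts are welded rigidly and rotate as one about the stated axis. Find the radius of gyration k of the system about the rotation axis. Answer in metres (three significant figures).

0.537

Point mass: I_cm = 0; centre at d = 0.64 m, so I = I_cm + Md² gives I = 0 + (4.8)(0.64)² = 1.9661 kg·m².
Rectangular plate: I_cm = (1/12)Mb² = (1/12)(2.2)(0.53)² = 0.051498 kg·m²; axis through the centre, so I = 0.051498 kg·m².
Total I = 2.0176 kg·m²; total mass M = 7 kg.
k = √(I/M) = √(2.0176/7) = 0.53687 m.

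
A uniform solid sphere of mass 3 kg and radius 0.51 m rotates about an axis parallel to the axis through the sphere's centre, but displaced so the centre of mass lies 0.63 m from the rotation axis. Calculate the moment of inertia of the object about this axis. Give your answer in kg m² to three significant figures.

1.50

I_cm = (2/5)MR² = (2/5)(3)(0.51)² = 0.31212 kg m²; centre at d = 0.63 m, so the parallel axis theorem gives I = 0.31212 + (3)(0.63)² = 1.5028 kg m².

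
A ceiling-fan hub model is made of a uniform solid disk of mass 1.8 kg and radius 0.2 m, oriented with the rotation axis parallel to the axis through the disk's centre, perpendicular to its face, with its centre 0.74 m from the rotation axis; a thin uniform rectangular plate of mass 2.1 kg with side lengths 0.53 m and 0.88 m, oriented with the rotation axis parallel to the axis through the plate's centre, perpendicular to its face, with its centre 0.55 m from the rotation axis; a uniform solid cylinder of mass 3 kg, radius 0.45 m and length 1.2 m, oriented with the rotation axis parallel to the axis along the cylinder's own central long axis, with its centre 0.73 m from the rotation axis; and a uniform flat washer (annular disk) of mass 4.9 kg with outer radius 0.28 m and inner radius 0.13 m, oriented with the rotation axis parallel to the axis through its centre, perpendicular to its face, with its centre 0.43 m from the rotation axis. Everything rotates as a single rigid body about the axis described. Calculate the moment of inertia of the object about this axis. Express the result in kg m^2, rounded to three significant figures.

4.88

Solid disk: I_cm = (1/2)MR² = (1/2)(1.8)(0.2)² = 0.036 kg m^2; centre at d = 0.74 m, so I = I_cm + Md² gives I = 0.036 + (1.8)(0.74)² = 1.0217 kg m^2.
Rectangular plate: I_cm = (1/12)M(a²+b²) = (1/12)(2.1)[(0.53)² + (0.88)²] = 0.18468 kg m^2; centre at d = 0.55 m, so I = I_cm + Md² gives I = 0.18468 + (2.1)(0.55)² = 0.81993 kg m^2.
Solid cylinder: I_cm = (1/2)MR² = (1/2)(3)(0.45)² = 0.30375 kg m^2; centre at d = 0.73 m, so I = I_cm + Md² gives I = 0.30375 + (3)(0.73)² = 1.9024 kg m^2.
Annular disk: I_cm = (1/2)M(R²+r²) = (1/2)(4.9)[(0.28)² + (0.13)²] = 0.23349 kg m^2; centre at d = 0.43 m, so I = I_cm + Md² gives I = 0.23349 + (4.9)(0.43)² = 1.1395 kg m^2.
Total I = 1.0217 + 0.81993 + 1.9024 + 1.1395 = 4.8836 kg m^2.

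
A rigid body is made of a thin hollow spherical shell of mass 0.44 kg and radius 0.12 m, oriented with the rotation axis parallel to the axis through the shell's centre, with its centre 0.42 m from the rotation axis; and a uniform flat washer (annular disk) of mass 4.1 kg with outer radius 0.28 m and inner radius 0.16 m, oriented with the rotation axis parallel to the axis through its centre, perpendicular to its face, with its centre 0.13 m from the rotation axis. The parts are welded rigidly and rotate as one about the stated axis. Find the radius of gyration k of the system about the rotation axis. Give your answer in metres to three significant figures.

Spherical shell: I_cm = (2/3)MR² = (2/3)(0.44)(0.12)² = 0.004224 kg m²; centre at d = 0.42 m, so the parallel axis theorem gives I = 0.004224 + (0.44)(0.42)² = 0.08184 kg m².
Annular disk: I_cm = (1/2)M(R²+r²) = (1/2)(4.1)[(0.28)² + (0.16)²] = 0.2132 kg m²; centre at d = 0.13 m, so the parallel axis theorem gives I = 0.2132 + (4.1)(0.13)² = 0.28249 kg m².
Total I = 0.36433 kg m²; total mass M = 4.54 kg.
k = √(I/M) = √(0.36433/4.54) = 0.28328 m.

0.283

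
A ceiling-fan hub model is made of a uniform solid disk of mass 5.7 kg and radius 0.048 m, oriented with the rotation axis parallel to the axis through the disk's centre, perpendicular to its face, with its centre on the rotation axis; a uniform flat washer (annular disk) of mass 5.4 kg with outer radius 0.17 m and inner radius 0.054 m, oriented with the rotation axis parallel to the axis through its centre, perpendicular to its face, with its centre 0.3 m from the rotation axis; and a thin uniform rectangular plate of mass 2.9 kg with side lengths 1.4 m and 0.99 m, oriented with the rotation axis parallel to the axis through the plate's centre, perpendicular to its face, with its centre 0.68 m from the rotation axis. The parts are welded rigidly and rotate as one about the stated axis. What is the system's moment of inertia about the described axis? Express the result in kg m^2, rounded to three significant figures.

Solid disk: I_cm = (1/2)MR² = (1/2)(5.7)(0.048)² = 0.0065664 kg m^2; axis through the centre, so I = 0.0065664 kg m^2.
Annular disk: I_cm = (1/2)M(R²+r²) = (1/2)(5.4)[(0.17)² + (0.054)²] = 0.085903 kg m^2; centre at d = 0.3 m, so the parallel axis theorem gives I = 0.085903 + (5.4)(0.3)² = 0.5719 kg m^2.
Rectangular plate: I_cm = (1/12)M(a²+b²) = (1/12)(2.9)[(1.4)² + (0.99)²] = 0.71052 kg m^2; centre at d = 0.68 m, so the parallel axis theorem gives I = 0.71052 + (2.9)(0.68)² = 2.0515 kg m^2.
Total I = 0.0065664 + 0.5719 + 2.0515 = 2.63 kg m^2.

2.63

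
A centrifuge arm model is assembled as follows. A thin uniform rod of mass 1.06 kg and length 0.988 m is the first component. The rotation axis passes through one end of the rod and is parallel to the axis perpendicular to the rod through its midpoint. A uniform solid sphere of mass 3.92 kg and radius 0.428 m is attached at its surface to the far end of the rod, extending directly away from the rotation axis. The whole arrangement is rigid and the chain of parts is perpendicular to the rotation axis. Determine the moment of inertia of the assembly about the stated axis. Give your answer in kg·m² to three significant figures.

Thin rod: I_cm = (1/12)ML² = (1/12)(1.06)(0.988)² = 0.086226 kg·m²; centre at d = 0.494 m, so I = I_cm + Md² gives I = 0.086226 + (1.06)(0.494)² = 0.3449 kg·m².
Solid sphere: I_cm = (2/5)MR² = (2/5)(3.92)(0.428)² = 0.28723 kg·m²; centre at d = 0.494 + 0.494 + 0.428 = 1.416 m, so I = I_cm + Md² gives I = 0.28723 + (3.92)(1.416)² = 8.1471 kg·m².
Total I = 0.3449 + 8.1471 = 8.492 kg·m².

8.49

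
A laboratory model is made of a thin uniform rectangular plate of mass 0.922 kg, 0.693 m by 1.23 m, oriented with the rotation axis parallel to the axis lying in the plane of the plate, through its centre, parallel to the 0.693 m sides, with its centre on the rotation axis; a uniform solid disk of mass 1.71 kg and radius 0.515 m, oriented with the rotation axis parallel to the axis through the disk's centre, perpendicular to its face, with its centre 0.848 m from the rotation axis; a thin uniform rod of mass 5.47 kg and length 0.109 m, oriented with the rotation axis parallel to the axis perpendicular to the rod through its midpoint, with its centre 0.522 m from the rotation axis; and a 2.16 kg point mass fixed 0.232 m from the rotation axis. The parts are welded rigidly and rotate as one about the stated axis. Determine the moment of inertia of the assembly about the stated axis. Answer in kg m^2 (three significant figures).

Rectangular plate: I_cm = (1/12)Mb² = (1/12)(0.922)(1.23)² = 0.11624 kg m^2; axis through the centre, so I = 0.11624 kg m^2.
Solid disk: I_cm = (1/2)MR² = (1/2)(1.71)(0.515)² = 0.22677 kg m^2; centre at d = 0.848 m, so the parallel axis theorem gives I = 0.22677 + (1.71)(0.848)² = 1.4564 kg m^2.
Thin rod: I_cm = (1/12)ML² = (1/12)(5.47)(0.109)² = 0.0054158 kg m^2; centre at d = 0.522 m, so the parallel axis theorem gives I = 0.0054158 + (5.47)(0.522)² = 1.4959 kg m^2.
Point mass: I_cm = 0; centre at d = 0.232 m, so the parallel axis theorem gives I = 0 + (2.16)(0.232)² = 0.11626 kg m^2.
Total I = 0.11624 + 1.4564 + 1.4959 + 0.11626 = 3.1848 kg m^2.

3.18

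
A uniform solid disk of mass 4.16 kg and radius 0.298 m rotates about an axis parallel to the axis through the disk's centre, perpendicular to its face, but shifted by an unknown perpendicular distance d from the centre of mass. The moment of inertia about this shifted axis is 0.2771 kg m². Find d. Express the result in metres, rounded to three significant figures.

About the centre-of-mass axis, I_cm = (1/2)MR² = (1/2)(4.16)(0.298)² = 0.18471 kg m².
Parallel axis theorem: I = I_cm + Md², so Md² = 0.2771 − 0.18471 = 0.092388 kg m².
d = √(0.092388 / 4.16) = 0.14903 m.

0.149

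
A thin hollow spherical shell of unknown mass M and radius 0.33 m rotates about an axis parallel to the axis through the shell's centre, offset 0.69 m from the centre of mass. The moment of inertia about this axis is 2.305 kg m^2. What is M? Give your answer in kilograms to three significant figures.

4.20

I = I_cm + Md² = (2/3)MR² + Md² = M·[0.666667·(0.33)² + (0.69)²] = M·0.5487.
So M = 2.305 / 0.5487 = 4.2008 kg.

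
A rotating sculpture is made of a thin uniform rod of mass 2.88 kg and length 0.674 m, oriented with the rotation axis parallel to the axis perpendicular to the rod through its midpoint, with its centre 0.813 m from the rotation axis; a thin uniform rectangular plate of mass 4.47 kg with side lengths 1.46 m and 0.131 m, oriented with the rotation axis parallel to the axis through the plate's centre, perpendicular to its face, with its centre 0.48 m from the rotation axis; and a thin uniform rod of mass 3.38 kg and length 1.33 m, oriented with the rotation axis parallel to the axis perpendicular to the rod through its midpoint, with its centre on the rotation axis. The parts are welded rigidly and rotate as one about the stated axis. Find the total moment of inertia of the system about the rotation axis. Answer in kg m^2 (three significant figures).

4.34

Thin rod: I_cm = (1/12)ML² = (1/12)(2.88)(0.674)² = 0.10903 kg m^2; centre at d = 0.813 m, so the parallel axis theorem gives I = 0.10903 + (2.88)(0.813)² = 2.0126 kg m^2.
Rectangular plate: I_cm = (1/12)M(a²+b²) = (1/12)(4.47)[(1.46)² + (0.131)²] = 0.80041 kg m^2; centre at d = 0.48 m, so the parallel axis theorem gives I = 0.80041 + (4.47)(0.48)² = 1.8303 kg m^2.
Thin rod: I_cm = (1/12)ML² = (1/12)(3.38)(1.33)² = 0.49824 kg m^2; axis through the centre, so I = 0.49824 kg m^2.
Total I = 2.0126 + 1.8303 + 0.49824 = 4.3412 kg m^2.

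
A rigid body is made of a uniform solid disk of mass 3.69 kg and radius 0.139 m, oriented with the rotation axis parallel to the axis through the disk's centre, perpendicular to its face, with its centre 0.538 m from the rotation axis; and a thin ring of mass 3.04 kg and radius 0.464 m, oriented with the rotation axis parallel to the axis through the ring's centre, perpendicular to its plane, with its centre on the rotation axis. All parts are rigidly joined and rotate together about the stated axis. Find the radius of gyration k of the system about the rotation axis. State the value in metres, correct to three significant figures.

0.511

Solid disk: I_cm = (1/2)MR² = (1/2)(3.69)(0.139)² = 0.035647 kg m^2; centre at d = 0.538 m, so the parallel axis theorem gives I = 0.035647 + (3.69)(0.538)² = 1.1037 kg m^2.
Thin ring: I_cm = MR² = (3.04)(0.464)² = 0.6545 kg m^2; axis through the centre, so I = 0.6545 kg m^2.
Total I = 1.7582 kg m^2; total mass M = 6.73 kg.
k = √(I/M) = √(1.7582/6.73) = 0.51112 m.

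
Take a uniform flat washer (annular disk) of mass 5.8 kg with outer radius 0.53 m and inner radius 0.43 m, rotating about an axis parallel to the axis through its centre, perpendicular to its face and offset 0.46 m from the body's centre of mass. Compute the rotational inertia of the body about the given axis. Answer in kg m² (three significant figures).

I_cm = (1/2)M(R²+r²) = (1/2)(5.8)[(0.53)² + (0.43)²] = 1.3508 kg m²; centre at d = 0.46 m, so I = I_cm + Md² gives I = 1.3508 + (5.8)(0.46)² = 2.5781 kg m².

2.58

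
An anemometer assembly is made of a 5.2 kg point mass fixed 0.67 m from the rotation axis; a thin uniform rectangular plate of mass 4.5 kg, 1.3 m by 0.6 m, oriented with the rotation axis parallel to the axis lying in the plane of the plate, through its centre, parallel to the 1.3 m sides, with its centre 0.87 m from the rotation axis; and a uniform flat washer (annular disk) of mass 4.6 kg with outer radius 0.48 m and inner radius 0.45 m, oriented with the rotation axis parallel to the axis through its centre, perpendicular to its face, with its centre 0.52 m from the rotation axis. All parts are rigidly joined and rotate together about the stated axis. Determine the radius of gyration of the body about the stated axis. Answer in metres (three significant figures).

0.753

Point mass: I_cm = 0; centre at d = 0.67 m, so I = I_cm + Md² gives I = 0 + (5.2)(0.67)² = 2.3343 kg·m².
Rectangular plate: I_cm = (1/12)Mb² = (1/12)(4.5)(0.6)² = 0.135 kg·m²; centre at d = 0.87 m, so I = I_cm + Md² gives I = 0.135 + (4.5)(0.87)² = 3.5411 kg·m².
Annular disk: I_cm = (1/2)M(R²+r²) = (1/2)(4.6)[(0.48)² + (0.45)²] = 0.99567 kg·m²; centre at d = 0.52 m, so I = I_cm + Md² gives I = 0.99567 + (4.6)(0.52)² = 2.2395 kg·m².
Total I = 8.1148 kg·m²; total mass M = 14.3 kg.
k = √(I/M) = √(8.1148/14.3) = 0.75331 m.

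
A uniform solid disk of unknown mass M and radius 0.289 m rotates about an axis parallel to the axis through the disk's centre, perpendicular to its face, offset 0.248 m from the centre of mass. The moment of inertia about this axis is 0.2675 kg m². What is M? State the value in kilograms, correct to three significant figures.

2.59

I = I_cm + Md² = (1/2)MR² + Md² = M·[0.5·(0.289)² + (0.248)²] = M·0.10326.
So M = 0.2675 / 0.10326 = 2.5904 kg.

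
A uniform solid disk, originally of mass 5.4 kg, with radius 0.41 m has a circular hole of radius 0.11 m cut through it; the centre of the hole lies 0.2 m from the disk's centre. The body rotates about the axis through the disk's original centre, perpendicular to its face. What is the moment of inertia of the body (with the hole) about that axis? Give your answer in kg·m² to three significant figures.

Unpierced body about its centre: I₀ = (1/2)MR² = (1/2)(5.4)(0.41)² = 0.45387 kg·m².
The removed disk has mass m = M·(r/R)² = (5.4)(0.11/0.41)² = 0.3887 kg (same uniform areal density).
Its moment of inertia about the rotation axis (parallel-axis theorem): I_hole = (1/2)mr² + md² = (1/2)(0.3887)(0.11)² + (0.3887)(0.2)² = 0.0179 kg·m².
Treating the hole as negative mass, I = I₀ − I_hole = 0.45387 − 0.0179 = 0.43597 kg·m².

0.436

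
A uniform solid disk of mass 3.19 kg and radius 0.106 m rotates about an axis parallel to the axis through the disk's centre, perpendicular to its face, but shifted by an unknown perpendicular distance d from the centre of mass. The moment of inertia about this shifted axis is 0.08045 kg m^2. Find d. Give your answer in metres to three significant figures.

0.140

About the centre-of-mass axis, I_cm = (1/2)MR² = (1/2)(3.19)(0.106)² = 0.017921 kg m^2.
Parallel axis theorem: I = I_cm + Md², so Md² = 0.08045 − 0.017921 = 0.062529 kg m^2.
d = √(0.062529 / 3.19) = 0.14001 m.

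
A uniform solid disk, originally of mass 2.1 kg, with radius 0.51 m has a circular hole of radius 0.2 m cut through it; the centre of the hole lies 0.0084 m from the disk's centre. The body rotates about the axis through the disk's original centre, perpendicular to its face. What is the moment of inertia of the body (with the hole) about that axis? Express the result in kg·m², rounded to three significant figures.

0.267

Unpierced body about its centre: I₀ = (1/2)MR² = (1/2)(2.1)(0.51)² = 0.2731 kg·m².
The removed disk has mass m = M·(r/R)² = (2.1)(0.2/0.51)² = 0.32295 kg (same uniform areal density).
Its moment of inertia about the rotation axis (parallel-axis theorem): I_hole = (1/2)mr² + md² = (1/2)(0.32295)(0.2)² + (0.32295)(0.0084)² = 0.0064818 kg·m².
Treating the hole as negative mass, I = I₀ − I_hole = 0.2731 − 0.0064818 = 0.26662 kg·m².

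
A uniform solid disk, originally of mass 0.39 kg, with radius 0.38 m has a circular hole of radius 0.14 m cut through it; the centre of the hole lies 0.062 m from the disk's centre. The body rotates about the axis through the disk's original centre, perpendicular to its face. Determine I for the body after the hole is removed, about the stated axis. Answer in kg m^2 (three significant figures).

Unpierced body about its centre: I₀ = (1/2)MR² = (1/2)(0.39)(0.38)² = 0.028158 kg m^2.
The removed disk has mass m = M·(r/R)² = (0.39)(0.14/0.38)² = 0.052936 kg (same uniform areal density).
Its moment of inertia about the rotation axis (parallel-axis theorem): I_hole = (1/2)mr² + md² = (1/2)(0.052936)(0.14)² + (0.052936)(0.062)² = 0.00072226 kg m^2.
Treating the hole as negative mass, I = I₀ − I_hole = 0.028158 − 0.00072226 = 0.027436 kg m^2.

0.0274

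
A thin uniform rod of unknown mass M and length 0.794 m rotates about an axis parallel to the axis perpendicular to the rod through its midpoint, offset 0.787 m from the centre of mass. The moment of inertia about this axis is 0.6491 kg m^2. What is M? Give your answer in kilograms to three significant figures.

I = I_cm + Md² = (1/12)ML² + Md² = M·[0.0833333·(0.794)² + (0.787)²] = M·0.67191.
So M = 0.6491 / 0.67191 = 0.96606 kg.

0.966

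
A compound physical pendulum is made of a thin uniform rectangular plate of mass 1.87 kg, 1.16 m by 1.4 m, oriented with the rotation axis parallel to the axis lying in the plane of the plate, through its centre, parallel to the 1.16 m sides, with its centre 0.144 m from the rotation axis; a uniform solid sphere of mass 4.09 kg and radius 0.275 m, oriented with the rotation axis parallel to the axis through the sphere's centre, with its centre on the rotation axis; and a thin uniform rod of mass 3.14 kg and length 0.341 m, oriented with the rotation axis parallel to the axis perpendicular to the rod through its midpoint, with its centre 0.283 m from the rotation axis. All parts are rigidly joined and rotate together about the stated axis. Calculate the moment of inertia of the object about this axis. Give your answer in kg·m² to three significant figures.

0.750

Rectangular plate: I_cm = (1/12)Mb² = (1/12)(1.87)(1.4)² = 0.30543 kg·m²; centre at d = 0.144 m, so I = I_cm + Md² gives I = 0.30543 + (1.87)(0.144)² = 0.34421 kg·m².
Solid sphere: I_cm = (2/5)MR² = (2/5)(4.09)(0.275)² = 0.12372 kg·m²; axis through the centre, so I = 0.12372 kg·m².
Thin rod: I_cm = (1/12)ML² = (1/12)(3.14)(0.341)² = 0.030427 kg·m²; centre at d = 0.283 m, so I = I_cm + Md² gives I = 0.030427 + (3.14)(0.283)² = 0.28191 kg·m².
Total I = 0.34421 + 0.12372 + 0.28191 = 0.74984 kg·m².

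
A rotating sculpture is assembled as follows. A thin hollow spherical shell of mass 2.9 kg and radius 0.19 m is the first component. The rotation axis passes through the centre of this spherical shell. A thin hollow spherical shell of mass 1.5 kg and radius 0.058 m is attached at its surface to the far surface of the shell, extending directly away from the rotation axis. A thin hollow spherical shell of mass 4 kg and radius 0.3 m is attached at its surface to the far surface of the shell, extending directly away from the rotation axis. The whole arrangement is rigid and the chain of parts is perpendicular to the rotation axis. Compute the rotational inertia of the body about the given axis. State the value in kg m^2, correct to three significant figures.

Spherical shell: I_cm = (2/3)MR² = (2/3)(2.9)(0.19)² = 0.069793 kg m^2; axis through the centre, so I = 0.069793 kg m^2.
Spherical shell: I_cm = (2/3)MR² = (2/3)(1.5)(0.058)² = 0.003364 kg m^2; centre at d = 0.19 + 0.058 = 0.248 m, so the parallel axis theorem gives I = 0.003364 + (1.5)(0.248)² = 0.09562 kg m^2.
Spherical shell: I_cm = (2/3)MR² = (2/3)(4)(0.3)² = 0.24 kg m^2; centre at d = 0.19 + 0.058 + 0.058 + 0.3 = 0.606 m, so the parallel axis theorem gives I = 0.24 + (4)(0.606)² = 1.7089 kg m^2.
Total I = 0.069793 + 0.09562 + 1.7089 = 1.8744 kg m^2.

1.87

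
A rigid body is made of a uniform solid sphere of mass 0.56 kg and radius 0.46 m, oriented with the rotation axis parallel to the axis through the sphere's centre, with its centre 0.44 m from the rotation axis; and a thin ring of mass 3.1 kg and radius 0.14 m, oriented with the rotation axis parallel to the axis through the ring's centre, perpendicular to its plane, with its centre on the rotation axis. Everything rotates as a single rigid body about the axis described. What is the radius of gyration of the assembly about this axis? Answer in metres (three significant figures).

Solid sphere: I_cm = (2/5)MR² = (2/5)(0.56)(0.46)² = 0.047398 kg m²; centre at d = 0.44 m, so the parallel axis theorem gives I = 0.047398 + (0.56)(0.44)² = 0.15581 kg m².
Thin ring: I_cm = MR² = (3.1)(0.14)² = 0.06076 kg m²; axis through the centre, so I = 0.06076 kg m².
Total I = 0.21657 kg m²; total mass M = 3.66 kg.
k = √(I/M) = √(0.21657/3.66) = 0.24326 m.

0.243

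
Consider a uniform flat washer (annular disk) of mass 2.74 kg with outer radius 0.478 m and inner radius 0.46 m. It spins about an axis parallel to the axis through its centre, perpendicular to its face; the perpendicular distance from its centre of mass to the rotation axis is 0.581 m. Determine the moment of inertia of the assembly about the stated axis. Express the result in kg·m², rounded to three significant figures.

I_cm = (1/2)M(R²+r²) = (1/2)(2.74)[(0.478)² + (0.46)²] = 0.60292 kg·m²; centre at d = 0.581 m, so the parallel axis theorem gives I = 0.60292 + (2.74)(0.581)² = 1.5278 kg·m².

1.53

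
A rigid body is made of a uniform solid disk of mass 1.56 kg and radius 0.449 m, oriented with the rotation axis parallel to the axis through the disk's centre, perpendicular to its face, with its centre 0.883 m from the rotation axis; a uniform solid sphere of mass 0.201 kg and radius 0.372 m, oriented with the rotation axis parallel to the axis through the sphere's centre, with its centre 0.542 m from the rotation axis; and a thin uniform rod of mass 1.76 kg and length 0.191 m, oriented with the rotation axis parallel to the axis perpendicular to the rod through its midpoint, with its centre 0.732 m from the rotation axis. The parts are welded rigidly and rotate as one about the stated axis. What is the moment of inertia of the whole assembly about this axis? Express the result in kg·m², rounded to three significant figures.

2.39

Solid disk: I_cm = (1/2)MR² = (1/2)(1.56)(0.449)² = 0.15725 kg·m²; centre at d = 0.883 m, so the parallel axis theorem gives I = 0.15725 + (1.56)(0.883)² = 1.3736 kg·m².
Solid sphere: I_cm = (2/5)MR² = (2/5)(0.201)(0.372)² = 0.011126 kg·m²; centre at d = 0.542 m, so the parallel axis theorem gives I = 0.011126 + (0.201)(0.542)² = 0.070173 kg·m².
Thin rod: I_cm = (1/12)ML² = (1/12)(1.76)(0.191)² = 0.0053505 kg·m²; centre at d = 0.732 m, so the parallel axis theorem gives I = 0.0053505 + (1.76)(0.732)² = 0.9484 kg·m².
Total I = 1.3736 + 0.070173 + 0.9484 = 2.3921 kg·m².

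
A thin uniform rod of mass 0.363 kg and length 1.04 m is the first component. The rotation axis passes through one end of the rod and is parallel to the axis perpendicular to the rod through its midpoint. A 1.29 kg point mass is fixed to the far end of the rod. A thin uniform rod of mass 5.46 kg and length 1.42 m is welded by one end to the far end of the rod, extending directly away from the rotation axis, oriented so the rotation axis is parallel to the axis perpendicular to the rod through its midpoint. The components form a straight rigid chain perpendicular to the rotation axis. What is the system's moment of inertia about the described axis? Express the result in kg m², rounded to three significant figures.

Thin rod: I_cm = (1/12)ML² = (1/12)(0.363)(1.04)² = 0.032718 kg m²; centre at d = 0.52 m, so the parallel axis theorem gives I = 0.032718 + (0.363)(0.52)² = 0.13087 kg m².
Point mass: I_cm = 0; centre at d = 0.52 + 0.52 = 1.04 m, so the parallel axis theorem gives I = 0 + (1.29)(1.04)² = 1.3953 kg m².
Thin rod: I_cm = (1/12)ML² = (1/12)(5.46)(1.42)² = 0.91746 kg m²; centre at d = 0.52 + 0.52 + 0.71 = 1.75 m, so the parallel axis theorem gives I = 0.91746 + (5.46)(1.75)² = 17.639 kg m².
Total I = 0.13087 + 1.3953 + 17.639 = 19.165 kg m².

19.2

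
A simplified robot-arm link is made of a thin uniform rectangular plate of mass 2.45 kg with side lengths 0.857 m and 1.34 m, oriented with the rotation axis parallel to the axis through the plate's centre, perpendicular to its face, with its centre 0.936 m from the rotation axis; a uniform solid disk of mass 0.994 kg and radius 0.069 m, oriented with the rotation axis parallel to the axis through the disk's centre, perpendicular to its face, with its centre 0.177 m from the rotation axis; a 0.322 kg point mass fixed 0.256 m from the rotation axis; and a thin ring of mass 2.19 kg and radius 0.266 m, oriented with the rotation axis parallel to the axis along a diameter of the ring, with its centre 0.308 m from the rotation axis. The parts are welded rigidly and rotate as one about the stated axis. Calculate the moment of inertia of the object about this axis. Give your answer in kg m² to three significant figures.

Rectangular plate: I_cm = (1/12)M(a²+b²) = (1/12)(2.45)[(0.857)² + (1.34)²] = 0.51655 kg m²; centre at d = 0.936 m, so the parallel axis theorem gives I = 0.51655 + (2.45)(0.936)² = 2.663 kg m².
Solid disk: I_cm = (1/2)MR² = (1/2)(0.994)(0.069)² = 0.0023662 kg m²; centre at d = 0.177 m, so the parallel axis theorem gives I = 0.0023662 + (0.994)(0.177)² = 0.033507 kg m².
Point mass: I_cm = 0; centre at d = 0.256 m, so the parallel axis theorem gives I = 0 + (0.322)(0.256)² = 0.021103 kg m².
Thin ring: I_cm = (1/2)MR² = (1/2)(2.19)(0.266)² = 0.077478 kg m²; centre at d = 0.308 m, so the parallel axis theorem gives I = 0.077478 + (2.19)(0.308)² = 0.28523 kg m².
Total I = 2.663 + 0.033507 + 0.021103 + 0.28523 = 3.0028 kg m².

3.00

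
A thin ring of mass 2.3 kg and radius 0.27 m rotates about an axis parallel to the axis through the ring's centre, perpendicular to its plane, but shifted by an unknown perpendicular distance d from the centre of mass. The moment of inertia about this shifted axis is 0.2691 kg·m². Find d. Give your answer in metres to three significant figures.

About the centre-of-mass axis, I_cm = MR² = (2.3)(0.27)² = 0.16767 kg·m².
Parallel axis theorem: I = I_cm + Md², so Md² = 0.2691 − 0.16767 = 0.10143 kg·m².
d = √(0.10143 / 2.3) = 0.21 m.

0.210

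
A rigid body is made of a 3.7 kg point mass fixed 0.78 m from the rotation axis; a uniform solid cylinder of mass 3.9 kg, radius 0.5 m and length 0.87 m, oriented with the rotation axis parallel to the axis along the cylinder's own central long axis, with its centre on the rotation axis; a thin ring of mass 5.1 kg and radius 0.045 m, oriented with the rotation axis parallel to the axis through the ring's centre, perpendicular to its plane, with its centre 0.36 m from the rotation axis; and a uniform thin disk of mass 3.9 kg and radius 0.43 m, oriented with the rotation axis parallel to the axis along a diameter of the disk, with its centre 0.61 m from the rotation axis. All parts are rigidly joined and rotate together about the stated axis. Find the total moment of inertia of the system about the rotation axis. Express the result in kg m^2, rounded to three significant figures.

5.04

Point mass: I_cm = 0; centre at d = 0.78 m, so I = I_cm + Md² gives I = 0 + (3.7)(0.78)² = 2.2511 kg m^2.
Solid cylinder: I_cm = (1/2)MR² = (1/2)(3.9)(0.5)² = 0.4875 kg m^2; axis through the centre, so I = 0.4875 kg m^2.
Thin ring: I_cm = MR² = (5.1)(0.045)² = 0.010327 kg m^2; centre at d = 0.36 m, so I = I_cm + Md² gives I = 0.010327 + (5.1)(0.36)² = 0.67129 kg m^2.
Thin disk: I_cm = (1/4)MR² = (1/4)(3.9)(0.43)² = 0.18028 kg m^2; centre at d = 0.61 m, so I = I_cm + Md² gives I = 0.18028 + (3.9)(0.61)² = 1.6315 kg m^2.
Total I = 2.2511 + 0.4875 + 0.67129 + 1.6315 = 5.0413 kg m^2.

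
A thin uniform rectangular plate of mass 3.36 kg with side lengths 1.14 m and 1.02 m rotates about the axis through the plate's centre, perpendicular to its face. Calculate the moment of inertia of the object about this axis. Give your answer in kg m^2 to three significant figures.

0.655

I_cm = (1/12)M(a²+b²) = (1/12)(3.36)[(1.14)² + (1.02)²] = 0.6552 kg m^2; axis through the centre, so I = 0.6552 kg m^2.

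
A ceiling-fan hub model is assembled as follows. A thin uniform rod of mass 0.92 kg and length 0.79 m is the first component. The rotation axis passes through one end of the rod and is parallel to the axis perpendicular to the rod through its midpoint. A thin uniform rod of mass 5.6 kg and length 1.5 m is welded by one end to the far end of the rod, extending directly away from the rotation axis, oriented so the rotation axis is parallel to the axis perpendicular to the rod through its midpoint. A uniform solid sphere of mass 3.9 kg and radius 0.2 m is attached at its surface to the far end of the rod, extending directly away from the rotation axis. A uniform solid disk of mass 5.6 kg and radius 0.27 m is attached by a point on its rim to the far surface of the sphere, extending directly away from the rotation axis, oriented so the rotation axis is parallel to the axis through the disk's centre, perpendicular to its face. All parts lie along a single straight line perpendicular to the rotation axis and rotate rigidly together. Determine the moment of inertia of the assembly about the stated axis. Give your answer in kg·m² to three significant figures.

88.0

Thin rod: I_cm = (1/12)ML² = (1/12)(0.92)(0.79)² = 0.047848 kg·m²; centre at d = 0.395 m, so the parallel axis theorem gives I = 0.047848 + (0.92)(0.395)² = 0.19139 kg·m².
Thin rod: I_cm = (1/12)ML² = (1/12)(5.6)(1.5)² = 1.05 kg·m²; centre at d = 0.395 + 0.395 + 0.75 = 1.54 m, so the parallel axis theorem gives I = 1.05 + (5.6)(1.54)² = 14.331 kg·m².
Solid sphere: I_cm = (2/5)MR² = (2/5)(3.9)(0.2)² = 0.0624 kg·m²; centre at d = 0.395 + 0.395 + 0.75 + 0.75 + 0.2 = 2.49 m, so the parallel axis theorem gives I = 0.0624 + (3.9)(2.49)² = 24.243 kg·m².
Solid disk: I_cm = (1/2)MR² = (1/2)(5.6)(0.27)² = 0.20412 kg·m²; centre at d = 0.395 + 0.395 + 0.75 + 0.75 + 0.2 + 0.2 + 0.27 = 2.96 m, so the parallel axis theorem gives I = 0.20412 + (5.6)(2.96)² = 49.269 kg·m².
Total I = 0.19139 + 14.331 + 24.243 + 49.269 = 88.034 kg·m².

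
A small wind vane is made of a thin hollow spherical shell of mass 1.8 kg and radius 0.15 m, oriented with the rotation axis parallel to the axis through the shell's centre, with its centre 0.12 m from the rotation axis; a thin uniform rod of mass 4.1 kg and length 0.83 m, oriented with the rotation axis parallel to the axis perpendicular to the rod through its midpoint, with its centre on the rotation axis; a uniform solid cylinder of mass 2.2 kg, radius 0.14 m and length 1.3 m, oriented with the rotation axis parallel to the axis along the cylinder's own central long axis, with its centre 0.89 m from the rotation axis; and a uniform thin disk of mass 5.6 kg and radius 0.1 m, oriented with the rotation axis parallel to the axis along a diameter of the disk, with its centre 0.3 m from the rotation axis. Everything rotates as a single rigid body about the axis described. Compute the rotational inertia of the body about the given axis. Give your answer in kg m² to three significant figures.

2.57

Spherical shell: I_cm = (2/3)MR² = (2/3)(1.8)(0.15)² = 0.027 kg m²; centre at d = 0.12 m, so I = I_cm + Md² gives I = 0.027 + (1.8)(0.12)² = 0.05292 kg m².
Thin rod: I_cm = (1/12)ML² = (1/12)(4.1)(0.83)² = 0.23537 kg m²; axis through the centre, so I = 0.23537 kg m².
Solid cylinder: I_cm = (1/2)MR² = (1/2)(2.2)(0.14)² = 0.02156 kg m²; centre at d = 0.89 m, so I = I_cm + Md² gives I = 0.02156 + (2.2)(0.89)² = 1.7642 kg m².
Thin disk: I_cm = (1/4)MR² = (1/4)(5.6)(0.1)² = 0.014 kg m²; centre at d = 0.3 m, so I = I_cm + Md² gives I = 0.014 + (5.6)(0.3)² = 0.518 kg m².
Total I = 0.05292 + 0.23537 + 1.7642 + 0.518 = 2.5705 kg m².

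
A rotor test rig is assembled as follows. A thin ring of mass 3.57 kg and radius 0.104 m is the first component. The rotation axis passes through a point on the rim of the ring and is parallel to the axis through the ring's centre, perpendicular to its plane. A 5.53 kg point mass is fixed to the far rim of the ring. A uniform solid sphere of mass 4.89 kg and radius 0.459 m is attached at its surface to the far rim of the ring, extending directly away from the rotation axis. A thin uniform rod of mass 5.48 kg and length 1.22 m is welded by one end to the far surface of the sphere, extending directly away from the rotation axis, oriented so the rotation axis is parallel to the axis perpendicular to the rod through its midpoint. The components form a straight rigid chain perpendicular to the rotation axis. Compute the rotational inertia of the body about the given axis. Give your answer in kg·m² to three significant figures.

Thin ring: I_cm = MR² = (3.57)(0.104)² = 0.038613 kg·m²; centre at d = 0.104 m, so the parallel axis theorem gives I = 0.038613 + (3.57)(0.104)² = 0.077226 kg·m².
Point mass: I_cm = 0; centre at d = 0.104 + 0.104 = 0.208 m, so the parallel axis theorem gives I = 0 + (5.53)(0.208)² = 0.23925 kg·m².
Solid sphere: I_cm = (2/5)MR² = (2/5)(4.89)(0.459)² = 0.41209 kg·m²; centre at d = 0.104 + 0.104 + 0.459 = 0.667 m, so the parallel axis theorem gives I = 0.41209 + (4.89)(0.667)² = 2.5876 kg·m².
Thin rod: I_cm = (1/12)ML² = (1/12)(5.48)(1.22)² = 0.6797 kg·m²; centre at d = 0.104 + 0.104 + 0.459 + 0.459 + 0.61 = 1.736 m, so the parallel axis theorem gives I = 0.6797 + (5.48)(1.736)² = 17.195 kg·m².
Total I = 0.077226 + 0.23925 + 2.5876 + 17.195 = 20.099 kg·m².

20.1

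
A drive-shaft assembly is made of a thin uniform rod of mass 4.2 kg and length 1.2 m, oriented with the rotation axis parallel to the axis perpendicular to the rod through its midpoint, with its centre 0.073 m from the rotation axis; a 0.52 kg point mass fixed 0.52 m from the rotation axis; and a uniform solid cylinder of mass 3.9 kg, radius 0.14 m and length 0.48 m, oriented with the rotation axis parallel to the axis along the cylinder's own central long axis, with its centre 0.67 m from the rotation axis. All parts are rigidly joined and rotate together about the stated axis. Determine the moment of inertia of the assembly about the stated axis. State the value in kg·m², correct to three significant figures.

Thin rod: I_cm = (1/12)ML² = (1/12)(4.2)(1.2)² = 0.504 kg·m²; centre at d = 0.073 m, so I = I_cm + Md² gives I = 0.504 + (4.2)(0.073)² = 0.52638 kg·m².
Point mass: I_cm = 0; centre at d = 0.52 m, so I = I_cm + Md² gives I = 0 + (0.52)(0.52)² = 0.14061 kg·m².
Solid cylinder: I_cm = (1/2)MR² = (1/2)(3.9)(0.14)² = 0.03822 kg·m²; centre at d = 0.67 m, so I = I_cm + Md² gives I = 0.03822 + (3.9)(0.67)² = 1.7889 kg·m².
Total I = 0.52638 + 0.14061 + 1.7889 = 2.4559 kg·m².

2.46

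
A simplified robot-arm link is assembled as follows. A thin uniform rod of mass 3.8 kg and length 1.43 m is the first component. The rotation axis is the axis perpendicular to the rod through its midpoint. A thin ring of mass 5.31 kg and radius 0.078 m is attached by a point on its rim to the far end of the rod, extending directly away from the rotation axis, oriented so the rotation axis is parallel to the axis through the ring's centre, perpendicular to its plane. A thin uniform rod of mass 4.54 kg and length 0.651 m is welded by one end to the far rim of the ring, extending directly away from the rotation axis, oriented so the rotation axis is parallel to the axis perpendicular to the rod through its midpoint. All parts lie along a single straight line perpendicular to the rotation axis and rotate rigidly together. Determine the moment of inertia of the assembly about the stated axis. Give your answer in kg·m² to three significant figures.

10.7

Thin rod: I_cm = (1/12)ML² = (1/12)(3.8)(1.43)² = 0.64755 kg·m²; axis through the centre, so I = 0.64755 kg·m².
Thin ring: I_cm = MR² = (5.31)(0.078)² = 0.032306 kg·m²; centre at d = 0.715 + 0.078 = 0.793 m, so the parallel axis theorem gives I = 0.032306 + (5.31)(0.793)² = 3.3715 kg·m².
Thin rod: I_cm = (1/12)ML² = (1/12)(4.54)(0.651)² = 0.16034 kg·m²; centre at d = 0.715 + 0.078 + 0.078 + 0.3255 = 1.1965 m, so the parallel axis theorem gives I = 0.16034 + (4.54)(1.1965)² = 6.6599 kg·m².
Total I = 0.64755 + 3.3715 + 6.6599 = 10.679 kg·m².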